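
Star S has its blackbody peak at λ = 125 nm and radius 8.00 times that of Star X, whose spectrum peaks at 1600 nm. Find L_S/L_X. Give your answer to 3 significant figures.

1.72×10^6

Wien's law gives T ∝ 1/λ_max, so T_S/T_X = λ_X/λ_S = 1600/125 = 12.80.
Then L ∝ R²T⁴ gives L_S/L_X = (8.00)² × (12.80)⁴ = 64.00 × 2.684×10^4 = 1.718×10^6.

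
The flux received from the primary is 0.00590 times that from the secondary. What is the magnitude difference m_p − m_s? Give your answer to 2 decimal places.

5.57

m_p − m_s = −2.5 log₁₀(F_p/F_s) = −2.5 log₁₀(0.00590) = −2.5 × (-2.229) = 5.573.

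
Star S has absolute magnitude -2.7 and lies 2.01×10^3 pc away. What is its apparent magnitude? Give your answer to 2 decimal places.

m = M + 5 log₁₀(d/10 pc) = -2.7 + 5 log₁₀(2.01×10^3/10)
  = -2.7 + 5 × 2.303 = -2.7 + 11.52 = 8.82.

8.82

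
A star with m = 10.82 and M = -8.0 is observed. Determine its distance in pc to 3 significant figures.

5.81×10^4 pc

m − M = 5 log₁₀(d/10 pc)
10.82 − (-8.0) = 18.82 = 5 log₁₀(d/10)
d = 10 × 10^(18.82/5) = 10 × 10^3.764 = 5.808×10^4 pc.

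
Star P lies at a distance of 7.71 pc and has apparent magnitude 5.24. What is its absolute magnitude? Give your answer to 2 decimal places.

M = m − 5 log₁₀(d/10 pc) = 5.24 − 5 log₁₀(7.71/10)
  = 5.24 − 5 × -0.113 = 5.24 − -0.56 = 5.80.

5.80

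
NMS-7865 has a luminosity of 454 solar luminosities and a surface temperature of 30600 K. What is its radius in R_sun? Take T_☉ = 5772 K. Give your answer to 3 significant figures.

0.758 R_sun

R/R_☉ = √(L/L_☉) / (T/T_☉)² = √(454) / (5.301)²
       = 21.31 / 28.11 = 0.7581.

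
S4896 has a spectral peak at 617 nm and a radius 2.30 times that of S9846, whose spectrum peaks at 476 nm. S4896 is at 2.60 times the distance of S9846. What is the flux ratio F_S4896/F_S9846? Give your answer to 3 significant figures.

0.277

Wien's law: T_S4896/T_S9846 = λ_S9846/λ_S4896 = 476/617 = 0.7715.
L_S4896/L_S9846 = (R_S4896/R_S9846)²(T_S4896/T_S9846)⁴ = (2.30)²(0.7715)⁴ = 1.874.
F_S4896/F_S9846 = (L_S4896/L_S9846)/(d_S4896/d_S9846)² = 1.874/(2.60)² = 0.2772.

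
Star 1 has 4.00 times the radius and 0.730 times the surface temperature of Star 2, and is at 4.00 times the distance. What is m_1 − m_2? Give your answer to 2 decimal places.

L_1/L_2 = (4.00)²(0.730)⁴ = 4.544.
F_1/F_2 = (L_1/L_2)/(d_1/d_2)² = 4.544/16.00 = 0.2840.
m_1 − m_2 = −2.5 log₁₀(0.2840) = 1.37.

1.37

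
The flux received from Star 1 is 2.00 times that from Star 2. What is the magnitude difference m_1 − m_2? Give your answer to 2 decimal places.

m_1 − m_2 = −2.5 log₁₀(F_1/F_2) = −2.5 log₁₀(2.00) = −2.5 × (0.301) = -0.753.

-0.75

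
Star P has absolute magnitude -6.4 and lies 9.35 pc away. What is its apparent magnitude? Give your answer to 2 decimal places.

-6.55

m = M + 5 log₁₀(d/10 pc) = -6.4 + 5 log₁₀(9.35/10)
  = -6.4 + 5 × -0.029 = -6.4 + -0.15 = -6.55.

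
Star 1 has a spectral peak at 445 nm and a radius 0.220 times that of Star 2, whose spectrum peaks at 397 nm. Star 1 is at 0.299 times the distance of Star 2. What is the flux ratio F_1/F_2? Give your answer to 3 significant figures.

Wien's law: T_1/T_2 = λ_2/λ_1 = 397/445 = 0.8921.
L_1/L_2 = (R_1/R_2)²(T_1/T_2)⁴ = (0.220)²(0.8921)⁴ = 0.03066.
F_1/F_2 = (L_1/L_2)/(d_1/d_2)² = 0.03066/(0.299)² = 0.3429.

0.343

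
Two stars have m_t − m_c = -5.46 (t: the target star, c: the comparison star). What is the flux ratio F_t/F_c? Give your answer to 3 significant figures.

153

F_t/F_c = 10^(−(m_t − m_c)/2.5) = 10^(5.46/2.5) = 10^2.184 = 152.8.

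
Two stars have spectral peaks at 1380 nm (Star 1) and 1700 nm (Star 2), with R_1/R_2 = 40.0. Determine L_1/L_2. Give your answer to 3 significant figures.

3.68×10^3

Wien's law gives T ∝ 1/λ_max, so T_1/T_2 = λ_2/λ_1 = 1700/1380 = 1.232.
Then L ∝ R²T⁴ gives L_1/L_2 = (40.0)² × (1.232)⁴ = 1600 × 2.303 = 3685.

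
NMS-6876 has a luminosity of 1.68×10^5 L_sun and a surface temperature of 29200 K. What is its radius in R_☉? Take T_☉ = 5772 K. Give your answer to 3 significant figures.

R/R_☉ = √(L/L_☉) / (T/T_☉)² = √(1.68×10^5) / (5.059)²
       = 409.9 / 25.59 = 16.02.

16.0 R_☉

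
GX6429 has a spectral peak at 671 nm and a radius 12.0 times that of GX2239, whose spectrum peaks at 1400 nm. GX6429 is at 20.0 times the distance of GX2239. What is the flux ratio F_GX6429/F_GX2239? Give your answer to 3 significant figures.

6.82

Wien's law: T_GX6429/T_GX2239 = λ_GX2239/λ_GX6429 = 1400/671 = 2.086.
L_GX6429/L_GX2239 = (R_GX6429/R_GX2239)²(T_GX6429/T_GX2239)⁴ = (12.0)²(2.086)⁴ = 2729.
F_GX6429/F_GX2239 = (L_GX6429/L_GX2239)/(d_GX6429/d_GX2239)² = 2729/(20.0)² = 6.822.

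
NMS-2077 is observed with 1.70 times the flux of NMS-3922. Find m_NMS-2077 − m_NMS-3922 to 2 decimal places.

m_NMS-2077 − m_NMS-3922 = −2.5 log₁₀(F_NMS-2077/F_NMS-3922) = −2.5 log₁₀(1.70) = −2.5 × (0.230) = -0.576.

-0.58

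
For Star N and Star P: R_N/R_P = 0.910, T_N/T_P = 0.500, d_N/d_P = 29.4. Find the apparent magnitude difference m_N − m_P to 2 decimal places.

10.56

L_N/L_P = (0.910)²(0.500)⁴ = 0.05176.
F_N/F_P = (L_N/L_P)/(d_N/d_P)² = 0.05176/864.4 = 5.988×10^-5.
m_N − m_P = −2.5 log₁₀(5.988×10^-5) = 10.56.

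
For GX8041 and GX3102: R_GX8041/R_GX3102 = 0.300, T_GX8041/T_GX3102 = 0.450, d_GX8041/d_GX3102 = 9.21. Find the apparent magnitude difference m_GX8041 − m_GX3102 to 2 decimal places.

10.90

L_GX8041/L_GX3102 = (0.300)²(0.450)⁴ = 0.003691.
F_GX8041/F_GX3102 = (L_GX8041/L_GX3102)/(d_GX8041/d_GX3102)² = 0.003691/84.82 = 4.351×10^-5.
m_GX8041 − m_GX3102 = −2.5 log₁₀(4.351×10^-5) = 10.90.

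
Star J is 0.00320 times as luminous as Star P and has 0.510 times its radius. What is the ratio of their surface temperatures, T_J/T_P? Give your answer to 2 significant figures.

L ∝ R²T⁴ gives T ∝ (L/R²)^(1/4), so
T_J/T_P = (0.00320 / 0.510²)^(1/4) = (0.01230)^(1/4) = 0.3330.

0.33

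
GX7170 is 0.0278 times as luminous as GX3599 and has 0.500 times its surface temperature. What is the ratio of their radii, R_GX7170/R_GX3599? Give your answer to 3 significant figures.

0.667

L ∝ R²T⁴ gives R ∝ √L / T², so
R_GX7170/R_GX3599 = √(0.0278) / (0.500)² = 0.1667 / 0.2500 = 0.6669.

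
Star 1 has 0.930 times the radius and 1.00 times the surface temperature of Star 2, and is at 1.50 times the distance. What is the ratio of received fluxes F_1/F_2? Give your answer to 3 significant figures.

L_1/L_2 = (R_1/R_2)²(T_1/T_2)⁴ = (0.930)² × (1.00)⁴ = 0.8649.
F_1/F_2 = (L_1/L_2)/(d_1/d_2)² = 0.8649 / (1.50)² = 0.3844.

0.384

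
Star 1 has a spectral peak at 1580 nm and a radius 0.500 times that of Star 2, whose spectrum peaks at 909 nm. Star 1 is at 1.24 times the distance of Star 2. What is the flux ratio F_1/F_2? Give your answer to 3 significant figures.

0.0178

Wien's law: T_1/T_2 = λ_2/λ_1 = 909/1580 = 0.5753.
L_1/L_2 = (R_1/R_2)²(T_1/T_2)⁴ = (0.500)²(0.5753)⁴ = 0.02739.
F_1/F_2 = (L_1/L_2)/(d_1/d_2)² = 0.02739/(1.24)² = 0.01781.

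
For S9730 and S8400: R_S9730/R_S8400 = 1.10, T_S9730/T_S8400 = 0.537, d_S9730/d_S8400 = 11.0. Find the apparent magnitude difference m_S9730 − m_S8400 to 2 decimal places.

L_S9730/L_S8400 = (1.10)²(0.537)⁴ = 0.1006.
F_S9730/F_S8400 = (L_S9730/L_S8400)/(d_S9730/d_S8400)² = 0.1006/121.0 = 8.316×10^-4.
m_S9730 − m_S8400 = −2.5 log₁₀(8.316×10^-4) = 7.70.

7.70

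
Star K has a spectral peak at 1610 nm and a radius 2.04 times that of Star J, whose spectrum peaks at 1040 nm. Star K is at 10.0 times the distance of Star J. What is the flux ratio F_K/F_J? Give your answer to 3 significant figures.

0.00725

Wien's law: T_K/T_J = λ_J/λ_K = 1040/1610 = 0.6460.
L_K/L_J = (R_K/R_J)²(T_K/T_J)⁴ = (2.04)²(0.6460)⁴ = 0.7246.
F_K/F_J = (L_K/L_J)/(d_K/d_J)² = 0.7246/(10.0)² = 0.007246.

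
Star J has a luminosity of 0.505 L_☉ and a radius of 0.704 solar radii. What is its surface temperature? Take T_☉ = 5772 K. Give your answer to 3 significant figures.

5.80×10^3 K

T/T_☉ = (L/L_☉)^(1/4) / (R/R_☉)^(1/2)
T = 5772 × (0.505)^(1/4) / √(0.704) = 5772 × 0.8430 / 0.8390 = 5799 K.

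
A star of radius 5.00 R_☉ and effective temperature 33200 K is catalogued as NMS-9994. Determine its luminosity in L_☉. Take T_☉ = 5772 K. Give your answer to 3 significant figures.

L/L_☉ = (R/R_☉)² (T/T_☉)⁴ = (5.00)² × (33200/5772)⁴
       = 25.00 × (5.752)⁴ = 25.00 × 1095 = 2.736×10^4.

2.74×10^4 L_☉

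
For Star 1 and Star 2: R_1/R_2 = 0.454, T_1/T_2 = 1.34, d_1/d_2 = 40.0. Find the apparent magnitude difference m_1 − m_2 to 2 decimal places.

L_1/L_2 = (0.454)²(1.34)⁴ = 0.6646.
F_1/F_2 = (L_1/L_2)/(d_1/d_2)² = 0.6646/1600 = 4.153×10^-4.
m_1 − m_2 = −2.5 log₁₀(4.153×10^-4) = 8.45.

8.45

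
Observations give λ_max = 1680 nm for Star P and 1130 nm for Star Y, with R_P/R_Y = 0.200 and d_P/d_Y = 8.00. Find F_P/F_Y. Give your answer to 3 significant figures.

1.28×10^-4

Wien's law: T_P/T_Y = λ_Y/λ_P = 1130/1680 = 0.6726.
L_P/L_Y = (R_P/R_Y)²(T_P/T_Y)⁴ = (0.200)²(0.6726)⁴ = 0.008187.
F_P/F_Y = (L_P/L_Y)/(d_P/d_Y)² = 0.008187/(8.00)² = 1.279×10^-4.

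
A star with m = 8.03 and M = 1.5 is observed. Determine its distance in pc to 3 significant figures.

m − M = 5 log₁₀(d/10 pc)
8.03 − (1.5) = 6.53 = 5 log₁₀(d/10)
d = 10 × 10^(6.53/5) = 10 × 10^1.306 = 202.3 pc.

202 pc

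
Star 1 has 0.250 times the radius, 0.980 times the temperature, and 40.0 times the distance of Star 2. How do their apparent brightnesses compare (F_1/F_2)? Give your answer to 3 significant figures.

L_1/L_2 = (R_1/R_2)²(T_1/T_2)⁴ = (0.250)² × (0.980)⁴ = 0.05765.
F_1/F_2 = (L_1/L_2)/(d_1/d_2)² = 0.05765 / (40.0)² = 3.603×10^-5.

3.60×10^-5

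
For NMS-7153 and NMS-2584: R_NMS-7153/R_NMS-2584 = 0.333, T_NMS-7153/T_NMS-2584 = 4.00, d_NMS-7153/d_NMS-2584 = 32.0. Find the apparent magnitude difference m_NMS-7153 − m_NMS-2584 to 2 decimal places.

3.89

L_NMS-7153/L_NMS-2584 = (0.333)²(4.00)⁴ = 28.39.
F_NMS-7153/F_NMS-2584 = (L_NMS-7153/L_NMS-2584)/(d_NMS-7153/d_NMS-2584)² = 28.39/1024 = 0.02772.
m_NMS-7153 − m_NMS-2584 = −2.5 log₁₀(0.02772) = 3.89.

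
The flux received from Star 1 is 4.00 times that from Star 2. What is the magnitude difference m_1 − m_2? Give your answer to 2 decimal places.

-1.51

m_1 − m_2 = −2.5 log₁₀(F_1/F_2) = −2.5 log₁₀(4.00) = −2.5 × (0.602) = -1.505.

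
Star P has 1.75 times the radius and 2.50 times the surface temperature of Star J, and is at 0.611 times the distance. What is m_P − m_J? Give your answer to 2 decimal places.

L_P/L_J = (1.75)²(2.50)⁴ = 119.6.
F_P/F_J = (L_P/L_J)/(d_P/d_J)² = 119.6/0.3733 = 320.4.
m_P − m_J = −2.5 log₁₀(320.4) = -6.26.

-6.26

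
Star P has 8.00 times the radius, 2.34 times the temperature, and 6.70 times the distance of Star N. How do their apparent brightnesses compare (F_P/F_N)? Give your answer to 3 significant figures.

42.7

L_P/L_N = (R_P/R_N)²(T_P/T_N)⁴ = (8.00)² × (2.34)⁴ = 1919.
F_P/F_N = (L_P/L_N)/(d_P/d_N)² = 1919 / (6.70)² = 42.75.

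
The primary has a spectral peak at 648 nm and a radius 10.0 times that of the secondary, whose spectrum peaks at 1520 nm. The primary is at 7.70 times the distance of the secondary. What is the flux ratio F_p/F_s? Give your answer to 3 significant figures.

51.1

Wien's law: T_p/T_s = λ_s/λ_p = 1520/648 = 2.346.
L_p/L_s = (R_p/R_s)²(T_p/T_s)⁴ = (10.0)²(2.346)⁴ = 3027.
F_p/F_s = (L_p/L_s)/(d_p/d_s)² = 3027/(7.70)² = 51.06.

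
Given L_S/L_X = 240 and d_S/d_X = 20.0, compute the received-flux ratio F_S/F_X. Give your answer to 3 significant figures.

0.600

F = L/(4πd²), so F_S/F_X = (L_S/L_X) / (d_S/d_X)²
= 240 / (20.0)² = 240 / 400.0 = 0.6000.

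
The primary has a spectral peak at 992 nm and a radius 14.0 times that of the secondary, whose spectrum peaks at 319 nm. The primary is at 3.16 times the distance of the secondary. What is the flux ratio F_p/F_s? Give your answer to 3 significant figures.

0.210

Wien's law: T_p/T_s = λ_s/λ_p = 319/992 = 0.3216.
L_p/L_s = (R_p/R_s)²(T_p/T_s)⁴ = (14.0)²(0.3216)⁴ = 2.096.
F_p/F_s = (L_p/L_s)/(d_p/d_s)² = 2.096/(3.16)² = 0.2099.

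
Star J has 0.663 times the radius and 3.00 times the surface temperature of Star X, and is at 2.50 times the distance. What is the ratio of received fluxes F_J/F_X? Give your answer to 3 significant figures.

L_J/L_X = (R_J/R_X)²(T_J/T_X)⁴ = (0.663)² × (3.00)⁴ = 35.61.
F_J/F_X = (L_J/L_X)/(d_J/d_X)² = 35.61 / (2.50)² = 5.697.

5.70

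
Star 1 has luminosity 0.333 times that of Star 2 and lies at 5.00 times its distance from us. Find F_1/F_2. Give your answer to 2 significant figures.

0.013

F = L/(4πd²), so F_1/F_2 = (L_1/L_2) / (d_1/d_2)²
= 0.333 / (5.00)² = 0.333 / 25.00 = 0.01332.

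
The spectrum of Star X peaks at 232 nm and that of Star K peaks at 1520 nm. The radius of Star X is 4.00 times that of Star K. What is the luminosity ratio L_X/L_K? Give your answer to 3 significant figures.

2.95×10^4

Wien's law gives T ∝ 1/λ_max, so T_X/T_K = λ_K/λ_X = 1520/232 = 6.552.
Then L ∝ R²T⁴ gives L_X/L_K = (4.00)² × (6.552)⁴ = 16.00 × 1843 = 2.948×10^4.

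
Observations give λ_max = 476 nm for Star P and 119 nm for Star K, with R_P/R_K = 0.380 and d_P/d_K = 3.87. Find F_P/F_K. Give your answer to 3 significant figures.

3.77×10^-5

Wien's law: T_P/T_K = λ_K/λ_P = 119/476 = 0.2500.
L_P/L_K = (R_P/R_K)²(T_P/T_K)⁴ = (0.380)²(0.2500)⁴ = 5.641×10^-4.
F_P/F_K = (L_P/L_K)/(d_P/d_K)² = 5.641×10^-4/(3.87)² = 3.766×10^-5.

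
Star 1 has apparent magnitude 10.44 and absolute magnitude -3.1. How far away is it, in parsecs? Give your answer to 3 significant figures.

5.11×10^3 pc

m − M = 5 log₁₀(d/10 pc)
10.44 − (-3.1) = 13.54 = 5 log₁₀(d/10)
d = 10 × 10^(13.54/5) = 10 × 10^2.708 = 5105 pc.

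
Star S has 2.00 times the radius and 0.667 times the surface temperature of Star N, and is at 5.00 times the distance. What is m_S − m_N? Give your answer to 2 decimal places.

3.75

L_S/L_N = (2.00)²(0.667)⁴ = 0.7917.
F_S/F_N = (L_S/L_N)/(d_S/d_N)² = 0.7917/25.00 = 0.03167.
m_S − m_N = −2.5 log₁₀(0.03167) = 3.75.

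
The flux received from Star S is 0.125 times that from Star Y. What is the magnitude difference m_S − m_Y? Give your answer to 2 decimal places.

2.26

m_S − m_Y = −2.5 log₁₀(F_S/F_Y) = −2.5 log₁₀(0.125) = −2.5 × (-0.903) = 2.258.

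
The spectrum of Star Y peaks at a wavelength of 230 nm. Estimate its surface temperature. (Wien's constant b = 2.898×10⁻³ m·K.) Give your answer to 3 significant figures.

T = b/λ_max = 2.898×10⁻³ / (230×10⁻⁹) = 1.260×10^4 K.

1.26×10^4 K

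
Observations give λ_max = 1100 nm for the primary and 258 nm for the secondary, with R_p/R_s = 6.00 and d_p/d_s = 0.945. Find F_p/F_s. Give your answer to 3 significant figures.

0.122

Wien's law: T_p/T_s = λ_s/λ_p = 258/1100 = 0.2345.
L_p/L_s = (R_p/R_s)²(T_p/T_s)⁴ = (6.00)²(0.2345)⁴ = 0.1089.
F_p/F_s = (L_p/L_s)/(d_p/d_s)² = 0.1089/(0.945)² = 0.1220.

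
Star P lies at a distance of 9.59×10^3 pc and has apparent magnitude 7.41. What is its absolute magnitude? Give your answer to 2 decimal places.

M = m − 5 log₁₀(d/10 pc) = 7.41 − 5 log₁₀(9.59×10^3/10)
  = 7.41 − 5 × 2.982 = 7.41 − 14.91 = -7.50.

-7.50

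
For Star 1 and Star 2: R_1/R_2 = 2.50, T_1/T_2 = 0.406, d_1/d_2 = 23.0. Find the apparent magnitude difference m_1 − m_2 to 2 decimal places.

L_1/L_2 = (2.50)²(0.406)⁴ = 0.1698.
F_1/F_2 = (L_1/L_2)/(d_1/d_2)² = 0.1698/529.0 = 3.210×10^-4.
m_1 − m_2 = −2.5 log₁₀(3.210×10^-4) = 8.73.

8.73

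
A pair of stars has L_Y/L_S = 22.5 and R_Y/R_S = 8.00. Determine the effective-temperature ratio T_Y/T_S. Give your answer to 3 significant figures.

0.770

L ∝ R²T⁴ gives T ∝ (L/R²)^(1/4), so
T_Y/T_S = (22.5 / 8.00²)^(1/4) = (0.3516)^(1/4) = 0.7700.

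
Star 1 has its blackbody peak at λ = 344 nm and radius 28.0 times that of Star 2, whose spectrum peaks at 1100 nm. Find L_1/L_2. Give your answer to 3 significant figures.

Wien's law gives T ∝ 1/λ_max, so T_1/T_2 = λ_2/λ_1 = 1100/344 = 3.198.
Then L ∝ R²T⁴ gives L_1/L_2 = (28.0)² × (3.198)⁴ = 784.0 × 104.6 = 8.197×10^4.

8.20×10^4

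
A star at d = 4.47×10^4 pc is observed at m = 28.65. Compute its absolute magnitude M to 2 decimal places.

M = m − 5 log₁₀(d/10 pc) = 28.65 − 5 log₁₀(4.47×10^4/10)
  = 28.65 − 5 × 3.650 = 28.65 − 18.25 = 10.40.

10.40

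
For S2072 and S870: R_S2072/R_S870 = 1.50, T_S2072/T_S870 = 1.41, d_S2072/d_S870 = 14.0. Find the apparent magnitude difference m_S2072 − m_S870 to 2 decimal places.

L_S2072/L_S870 = (1.50)²(1.41)⁴ = 8.893.
F_S2072/F_S870 = (L_S2072/L_S870)/(d_S2072/d_S870)² = 8.893/196.0 = 0.04537.
m_S2072 − m_S870 = −2.5 log₁₀(0.04537) = 3.36.

3.36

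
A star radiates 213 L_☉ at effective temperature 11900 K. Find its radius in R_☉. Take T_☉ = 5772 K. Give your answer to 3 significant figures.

3.43 R_☉

R/R_☉ = √(L/L_☉) / (T/T_☉)² = √(213) / (2.062)²
       = 14.59 / 4.251 = 3.434.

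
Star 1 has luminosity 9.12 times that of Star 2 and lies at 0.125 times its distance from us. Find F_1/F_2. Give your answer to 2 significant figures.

5.8×10^2

F = L/(4πd²), so F_1/F_2 = (L_1/L_2) / (d_1/d_2)²
= 9.12 / (0.125)² = 9.12 / 0.01562 = 583.7.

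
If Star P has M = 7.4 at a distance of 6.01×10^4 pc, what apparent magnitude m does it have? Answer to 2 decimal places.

26.29

m = M + 5 log₁₀(d/10 pc) = 7.4 + 5 log₁₀(6.01×10^4/10)
  = 7.4 + 5 × 3.779 = 7.4 + 18.89 = 26.29.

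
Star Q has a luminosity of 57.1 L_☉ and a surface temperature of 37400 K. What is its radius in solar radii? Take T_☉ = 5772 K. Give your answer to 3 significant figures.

0.180 solar radii

R/R_☉ = √(L/L_☉) / (T/T_☉)² = √(57.1) / (6.480)²
       = 7.556 / 41.98 = 0.1800.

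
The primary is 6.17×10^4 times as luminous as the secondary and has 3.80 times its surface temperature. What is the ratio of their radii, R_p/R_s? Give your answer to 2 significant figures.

17

L ∝ R²T⁴ gives R ∝ √L / T², so
R_p/R_s = √(6.17×10^4) / (3.80)² = 248.4 / 14.44 = 17.20.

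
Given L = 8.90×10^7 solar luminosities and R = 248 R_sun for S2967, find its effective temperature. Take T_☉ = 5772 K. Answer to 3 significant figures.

3.56×10^4 K

T/T_☉ = (L/L_☉)^(1/4) / (R/R_☉)^(1/2)
T = 5772 × (8.90×10^7)^(1/4) / √(248) = 5772 × 97.13 / 15.75 = 3.560×10^4 K.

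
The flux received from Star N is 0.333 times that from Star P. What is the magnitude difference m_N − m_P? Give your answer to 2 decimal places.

1.19

m_N − m_P = −2.5 log₁₀(F_N/F_P) = −2.5 log₁₀(0.333) = −2.5 × (-0.478) = 1.194.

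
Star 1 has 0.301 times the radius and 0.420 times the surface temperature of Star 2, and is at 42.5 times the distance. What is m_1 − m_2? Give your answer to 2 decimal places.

L_1/L_2 = (0.301)²(0.420)⁴ = 0.002819.
F_1/F_2 = (L_1/L_2)/(d_1/d_2)² = 0.002819/1806 = 1.561×10^-6.
m_1 − m_2 = −2.5 log₁₀(1.561×10^-6) = 14.52.

14.52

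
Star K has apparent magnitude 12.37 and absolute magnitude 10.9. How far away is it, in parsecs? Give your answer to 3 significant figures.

19.7 pc

m − M = 5 log₁₀(d/10 pc)
12.37 − (10.9) = 1.47 = 5 log₁₀(d/10)
d = 10 × 10^(1.47/5) = 10 × 10^0.294 = 19.68 pc.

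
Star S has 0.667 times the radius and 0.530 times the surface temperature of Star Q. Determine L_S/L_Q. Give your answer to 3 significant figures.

0.0351

From the Stefan–Boltzmann law, L ∝ R²T⁴, so
L_S/L_Q = (R_S/R_Q)² (T_S/T_Q)⁴ = (0.667)² × (0.530)⁴ = 0.4449 × 0.07890 = 0.03510.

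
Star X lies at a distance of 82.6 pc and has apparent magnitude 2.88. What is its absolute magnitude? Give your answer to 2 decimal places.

-1.70

M = m − 5 log₁₀(d/10 pc) = 2.88 − 5 log₁₀(82.6/10)
  = 2.88 − 5 × 0.917 = 2.88 − 4.58 = -1.70.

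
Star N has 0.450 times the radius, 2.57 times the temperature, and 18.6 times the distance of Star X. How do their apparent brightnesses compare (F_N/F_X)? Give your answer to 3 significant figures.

0.0255

L_N/L_X = (R_N/R_X)²(T_N/T_X)⁴ = (0.450)² × (2.57)⁴ = 8.834.
F_N/F_X = (L_N/L_X)/(d_N/d_X)² = 8.834 / (18.6)² = 0.02553.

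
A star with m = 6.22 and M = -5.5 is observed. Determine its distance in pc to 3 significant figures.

2.21×10^3 pc

m − M = 5 log₁₀(d/10 pc)
6.22 − (-5.5) = 11.72 = 5 log₁₀(d/10)
d = 10 × 10^(11.72/5) = 10 × 10^2.344 = 2208 pc.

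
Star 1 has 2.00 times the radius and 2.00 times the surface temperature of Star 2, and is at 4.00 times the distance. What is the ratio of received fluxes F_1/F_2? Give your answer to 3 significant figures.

L_1/L_2 = (R_1/R_2)²(T_1/T_2)⁴ = (2.00)² × (2.00)⁴ = 64.00.
F_1/F_2 = (L_1/L_2)/(d_1/d_2)² = 64.00 / (4.00)² = 4.000.

4.00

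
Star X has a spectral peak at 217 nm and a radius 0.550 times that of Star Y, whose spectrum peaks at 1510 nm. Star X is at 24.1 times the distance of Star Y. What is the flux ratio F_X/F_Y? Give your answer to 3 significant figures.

Wien's law: T_X/T_Y = λ_Y/λ_X = 1510/217 = 6.959.
L_X/L_Y = (R_X/R_Y)²(T_X/T_Y)⁴ = (0.550)²(6.959)⁴ = 709.2.
F_X/F_Y = (L_X/L_Y)/(d_X/d_Y)² = 709.2/(24.1)² = 1.221.

1.22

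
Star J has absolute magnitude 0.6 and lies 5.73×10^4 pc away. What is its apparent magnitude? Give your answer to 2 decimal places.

19.39

m = M + 5 log₁₀(d/10 pc) = 0.6 + 5 log₁₀(5.73×10^4/10)
  = 0.6 + 5 × 3.758 = 0.6 + 18.79 = 19.39.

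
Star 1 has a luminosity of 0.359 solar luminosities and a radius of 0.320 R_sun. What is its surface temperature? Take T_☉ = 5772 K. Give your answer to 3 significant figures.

7.90×10^3 K

T/T_☉ = (L/L_☉)^(1/4) / (R/R_☉)^(1/2)
T = 5772 × (0.359)^(1/4) / √(0.320) = 5772 × 0.7741 / 0.5657 = 7898 K.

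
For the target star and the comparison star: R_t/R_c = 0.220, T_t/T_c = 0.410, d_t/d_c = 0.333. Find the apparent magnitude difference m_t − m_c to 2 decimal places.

L_t/L_c = (0.220)²(0.410)⁴ = 0.001368.
F_t/F_c = (L_t/L_c)/(d_t/d_c)² = 0.001368/0.1109 = 0.01233.
m_t − m_c = −2.5 log₁₀(0.01233) = 4.77.

4.77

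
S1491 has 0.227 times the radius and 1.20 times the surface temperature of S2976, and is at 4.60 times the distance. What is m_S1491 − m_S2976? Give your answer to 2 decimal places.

L_S1491/L_S2976 = (0.227)²(1.20)⁴ = 0.1069.
F_S1491/F_S2976 = (L_S1491/L_S2976)/(d_S1491/d_S2976)² = 0.1069/21.16 = 0.005050.
m_S1491 − m_S2976 = −2.5 log₁₀(0.005050) = 5.74.

5.74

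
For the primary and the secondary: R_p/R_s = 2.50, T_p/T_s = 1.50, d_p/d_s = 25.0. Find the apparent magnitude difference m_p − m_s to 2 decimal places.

L_p/L_s = (2.50)²(1.50)⁴ = 31.64.
F_p/F_s = (L_p/L_s)/(d_p/d_s)² = 31.64/625.0 = 0.05063.
m_p − m_s = −2.5 log₁₀(0.05063) = 3.24.

3.24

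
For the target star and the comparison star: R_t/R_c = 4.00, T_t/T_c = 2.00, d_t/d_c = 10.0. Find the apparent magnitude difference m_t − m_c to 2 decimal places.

L_t/L_c = (4.00)²(2.00)⁴ = 256.0.
F_t/F_c = (L_t/L_c)/(d_t/d_c)² = 256.0/100.0 = 2.560.
m_t − m_c = −2.5 log₁₀(2.560) = -1.02.

-1.02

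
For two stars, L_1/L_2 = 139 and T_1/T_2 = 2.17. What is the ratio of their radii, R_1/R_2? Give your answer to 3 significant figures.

2.50

L ∝ R²T⁴ gives R ∝ √L / T², so
R_1/R_2 = √(139) / (2.17)² = 11.79 / 4.709 = 2.504.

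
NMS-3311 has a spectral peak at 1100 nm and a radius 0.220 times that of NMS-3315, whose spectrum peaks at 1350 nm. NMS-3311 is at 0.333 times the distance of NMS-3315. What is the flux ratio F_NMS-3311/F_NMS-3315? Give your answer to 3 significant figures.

0.990

Wien's law: T_NMS-3311/T_NMS-3315 = λ_NMS-3315/λ_NMS-3311 = 1350/1100 = 1.227.
L_NMS-3311/L_NMS-3315 = (R_NMS-3311/R_NMS-3315)²(T_NMS-3311/T_NMS-3315)⁴ = (0.220)²(1.227)⁴ = 0.1098.
F_NMS-3311/F_NMS-3315 = (L_NMS-3311/L_NMS-3315)/(d_NMS-3311/d_NMS-3315)² = 0.1098/(0.333)² = 0.9902.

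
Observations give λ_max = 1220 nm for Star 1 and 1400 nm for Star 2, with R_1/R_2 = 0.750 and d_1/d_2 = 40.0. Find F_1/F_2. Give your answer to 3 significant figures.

Wien's law: T_1/T_2 = λ_2/λ_1 = 1400/1220 = 1.148.
L_1/L_2 = (R_1/R_2)²(T_1/T_2)⁴ = (0.750)²(1.148)⁴ = 0.9754.
F_1/F_2 = (L_1/L_2)/(d_1/d_2)² = 0.9754/(40.0)² = 6.096×10^-4.

6.10×10^-4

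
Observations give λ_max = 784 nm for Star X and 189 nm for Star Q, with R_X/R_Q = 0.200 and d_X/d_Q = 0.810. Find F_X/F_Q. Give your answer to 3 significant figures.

2.06×10^-4

Wien's law: T_X/T_Q = λ_Q/λ_X = 189/784 = 0.2411.
L_X/L_Q = (R_X/R_Q)²(T_X/T_Q)⁴ = (0.200)²(0.2411)⁴ = 1.351×10^-4.
F_X/F_Q = (L_X/L_Q)/(d_X/d_Q)² = 1.351×10^-4/(0.810)² = 2.059×10^-4.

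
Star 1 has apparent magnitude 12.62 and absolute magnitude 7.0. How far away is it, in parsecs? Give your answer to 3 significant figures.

133 pc

m − M = 5 log₁₀(d/10 pc)
12.62 − (7.0) = 5.62 = 5 log₁₀(d/10)
d = 10 × 10^(5.62/5) = 10 × 10^1.124 = 133.0 pc.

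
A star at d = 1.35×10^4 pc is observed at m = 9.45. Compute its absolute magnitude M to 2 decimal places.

M = m − 5 log₁₀(d/10 pc) = 9.45 − 5 log₁₀(1.35×10^4/10)
  = 9.45 − 5 × 3.130 = 9.45 − 15.65 = -6.20.

-6.20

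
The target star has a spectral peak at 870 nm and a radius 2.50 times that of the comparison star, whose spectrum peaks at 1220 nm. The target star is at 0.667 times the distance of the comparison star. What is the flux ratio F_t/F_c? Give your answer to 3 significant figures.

Wien's law: T_t/T_c = λ_c/λ_t = 1220/870 = 1.402.
L_t/L_c = (R_t/R_c)²(T_t/T_c)⁴ = (2.50)²(1.402)⁴ = 24.17.
F_t/F_c = (L_t/L_c)/(d_t/d_c)² = 24.17/(0.667)² = 54.32.

54.3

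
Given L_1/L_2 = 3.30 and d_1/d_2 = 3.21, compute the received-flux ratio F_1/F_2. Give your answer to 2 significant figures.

0.32

F = L/(4πd²), so F_1/F_2 = (L_1/L_2) / (d_1/d_2)²
= 3.30 / (3.21)² = 3.30 / 10.30 = 0.3203.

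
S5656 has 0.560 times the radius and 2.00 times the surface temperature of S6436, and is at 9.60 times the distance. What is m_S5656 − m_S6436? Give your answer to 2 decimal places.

L_S5656/L_S6436 = (0.560)²(2.00)⁴ = 5.018.
F_S5656/F_S6436 = (L_S5656/L_S6436)/(d_S5656/d_S6436)² = 5.018/92.16 = 0.05444.
m_S5656 − m_S6436 = −2.5 log₁₀(0.05444) = 3.16.

3.16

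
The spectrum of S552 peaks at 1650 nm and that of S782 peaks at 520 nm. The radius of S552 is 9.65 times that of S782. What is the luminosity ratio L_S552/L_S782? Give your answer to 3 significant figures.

0.919

Wien's law gives T ∝ 1/λ_max, so T_S552/T_S782 = λ_S782/λ_S552 = 520/1650 = 0.3152.
Then L ∝ R²T⁴ gives L_S552/L_S782 = (9.65)² × (0.3152)⁴ = 93.12 × 0.009865 = 0.9186.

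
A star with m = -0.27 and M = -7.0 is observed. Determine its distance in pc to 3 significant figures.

222 pc

m − M = 5 log₁₀(d/10 pc)
-0.27 − (-7.0) = 6.73 = 5 log₁₀(d/10)
d = 10 × 10^(6.73/5) = 10 × 10^1.346 = 221.8 pc.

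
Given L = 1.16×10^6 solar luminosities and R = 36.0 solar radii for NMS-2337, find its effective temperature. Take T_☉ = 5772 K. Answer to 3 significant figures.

T/T_☉ = (L/L_☉)^(1/4) / (R/R_☉)^(1/2)
T = 5772 × (1.16×10^6)^(1/4) / √(36.0) = 5772 × 32.82 / 6.000 = 3.157×10^4 K.

3.16×10^4 K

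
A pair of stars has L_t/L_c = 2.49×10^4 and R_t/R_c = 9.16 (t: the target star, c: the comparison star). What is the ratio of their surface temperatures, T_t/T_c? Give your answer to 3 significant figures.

L ∝ R²T⁴ gives T ∝ (L/R²)^(1/4), so
T_t/T_c = (2.49×10^4 / 9.16²)^(1/4) = (296.8)^(1/4) = 4.151.

4.15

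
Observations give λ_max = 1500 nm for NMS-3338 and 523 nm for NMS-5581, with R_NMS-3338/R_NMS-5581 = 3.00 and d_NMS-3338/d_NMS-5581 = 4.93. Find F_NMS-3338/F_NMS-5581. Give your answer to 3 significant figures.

Wien's law: T_NMS-3338/T_NMS-5581 = λ_NMS-5581/λ_NMS-3338 = 523/1500 = 0.3487.
L_NMS-3338/L_NMS-5581 = (R_NMS-3338/R_NMS-5581)²(T_NMS-3338/T_NMS-5581)⁴ = (3.00)²(0.3487)⁴ = 0.1330.
F_NMS-3338/F_NMS-5581 = (L_NMS-3338/L_NMS-5581)/(d_NMS-3338/d_NMS-5581)² = 0.1330/(4.93)² = 0.005473.

0.00547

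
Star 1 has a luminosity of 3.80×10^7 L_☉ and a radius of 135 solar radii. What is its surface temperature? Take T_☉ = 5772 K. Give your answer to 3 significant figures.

3.90×10^4 K

T/T_☉ = (L/L_☉)^(1/4) / (R/R_☉)^(1/2)
T = 5772 × (3.80×10^7)^(1/4) / √(135) = 5772 × 78.51 / 11.62 = 3.900×10^4 K.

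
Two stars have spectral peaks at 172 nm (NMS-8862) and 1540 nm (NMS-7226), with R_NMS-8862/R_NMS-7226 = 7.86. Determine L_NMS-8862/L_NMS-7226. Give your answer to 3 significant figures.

3.97×10^5

Wien's law gives T ∝ 1/λ_max, so T_NMS-8862/T_NMS-7226 = λ_NMS-7226/λ_NMS-8862 = 1540/172 = 8.953.
Then L ∝ R²T⁴ gives L_NMS-8862/L_NMS-7226 = (7.86)² × (8.953)⁴ = 61.78 × 6426 = 3.970×10^5.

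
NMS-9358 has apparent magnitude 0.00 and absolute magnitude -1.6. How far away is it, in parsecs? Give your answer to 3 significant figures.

m − M = 5 log₁₀(d/10 pc)
0.00 − (-1.6) = 1.60 = 5 log₁₀(d/10)
d = 10 × 10^(1.60/5) = 10 × 10^0.320 = 20.89 pc.

20.9 pc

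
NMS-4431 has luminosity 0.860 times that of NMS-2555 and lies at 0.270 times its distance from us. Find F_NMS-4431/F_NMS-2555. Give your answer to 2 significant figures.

12

F = L/(4πd²), so F_NMS-4431/F_NMS-2555 = (L_NMS-4431/L_NMS-2555) / (d_NMS-4431/d_NMS-2555)²
= 0.860 / (0.270)² = 0.860 / 0.07290 = 11.80.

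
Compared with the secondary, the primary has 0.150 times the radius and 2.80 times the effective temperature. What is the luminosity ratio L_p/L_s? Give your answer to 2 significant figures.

From the Stefan–Boltzmann law, L ∝ R²T⁴, so
L_p/L_s = (R_p/R_s)² (T_p/T_s)⁴ = (0.150)² × (2.80)⁴ = 0.02250 × 61.47 = 1.383.

1.4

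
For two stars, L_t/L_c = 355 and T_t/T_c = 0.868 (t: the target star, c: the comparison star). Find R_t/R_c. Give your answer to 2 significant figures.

25

L ∝ R²T⁴ gives R ∝ √L / T², so
R_t/R_c = √(355) / (0.868)² = 18.84 / 0.7534 = 25.01.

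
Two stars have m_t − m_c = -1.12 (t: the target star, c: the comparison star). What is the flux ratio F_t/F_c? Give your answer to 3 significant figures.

F_t/F_c = 10^(−(m_t − m_c)/2.5) = 10^(1.12/2.5) = 10^0.448 = 2.805.

2.81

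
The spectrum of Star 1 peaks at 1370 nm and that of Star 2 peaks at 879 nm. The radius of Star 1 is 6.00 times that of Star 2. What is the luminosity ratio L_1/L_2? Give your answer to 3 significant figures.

Wien's law gives T ∝ 1/λ_max, so T_1/T_2 = λ_2/λ_1 = 879/1370 = 0.6416.
Then L ∝ R²T⁴ gives L_1/L_2 = (6.00)² × (0.6416)⁴ = 36.00 × 0.1695 = 6.101.

6.10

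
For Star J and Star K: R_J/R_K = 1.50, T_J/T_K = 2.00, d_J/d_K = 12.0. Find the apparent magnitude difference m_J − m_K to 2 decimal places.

1.51

L_J/L_K = (1.50)²(2.00)⁴ = 36.00.
F_J/F_K = (L_J/L_K)/(d_J/d_K)² = 36.00/144.0 = 0.2500.
m_J − m_K = −2.5 log₁₀(0.2500) = 1.51.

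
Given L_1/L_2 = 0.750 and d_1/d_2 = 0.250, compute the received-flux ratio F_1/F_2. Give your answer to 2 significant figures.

12

F = L/(4πd²), so F_1/F_2 = (L_1/L_2) / (d_1/d_2)²
= 0.750 / (0.250)² = 0.750 / 0.06250 = 12.00.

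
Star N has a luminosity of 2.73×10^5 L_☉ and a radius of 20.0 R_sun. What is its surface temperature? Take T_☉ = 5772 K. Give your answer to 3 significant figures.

T/T_☉ = (L/L_☉)^(1/4) / (R/R_☉)^(1/2)
T = 5772 × (2.73×10^5)^(1/4) / √(20.0) = 5772 × 22.86 / 4.472 = 2.950×10^4 K.

2.95×10^4 K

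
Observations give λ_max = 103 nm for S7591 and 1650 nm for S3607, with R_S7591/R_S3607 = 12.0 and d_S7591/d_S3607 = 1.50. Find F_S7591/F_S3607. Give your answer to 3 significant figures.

Wien's law: T_S7591/T_S3607 = λ_S3607/λ_S7591 = 1650/103 = 16.02.
L_S7591/L_S3607 = (R_S7591/R_S3607)²(T_S7591/T_S3607)⁴ = (12.0)²(16.02)⁴ = 9.483×10^6.
F_S7591/F_S3607 = (L_S7591/L_S3607)/(d_S7591/d_S3607)² = 9.483×10^6/(1.50)² = 4.215×10^6.

4.21×10^6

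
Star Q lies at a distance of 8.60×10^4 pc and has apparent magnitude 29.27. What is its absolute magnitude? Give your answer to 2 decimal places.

M = m − 5 log₁₀(d/10 pc) = 29.27 − 5 log₁₀(8.60×10^4/10)
  = 29.27 − 5 × 3.934 = 29.27 − 19.67 = 9.60.

9.60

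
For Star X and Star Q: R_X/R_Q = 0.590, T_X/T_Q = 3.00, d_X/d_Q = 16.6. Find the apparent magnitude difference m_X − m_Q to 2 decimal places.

2.48

L_X/L_Q = (0.590)²(3.00)⁴ = 28.20.
F_X/F_Q = (L_X/L_Q)/(d_X/d_Q)² = 28.20/275.6 = 0.1023.
m_X − m_Q = −2.5 log₁₀(0.1023) = 2.48.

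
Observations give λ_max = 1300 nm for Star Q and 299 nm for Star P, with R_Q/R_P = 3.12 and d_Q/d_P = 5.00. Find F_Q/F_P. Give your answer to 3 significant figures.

0.00109

Wien's law: T_Q/T_P = λ_P/λ_Q = 299/1300 = 0.2300.
L_Q/L_P = (R_Q/R_P)²(T_Q/T_P)⁴ = (3.12)²(0.2300)⁴ = 0.02724.
F_Q/F_P = (L_Q/L_P)/(d_Q/d_P)² = 0.02724/(5.00)² = 0.001090.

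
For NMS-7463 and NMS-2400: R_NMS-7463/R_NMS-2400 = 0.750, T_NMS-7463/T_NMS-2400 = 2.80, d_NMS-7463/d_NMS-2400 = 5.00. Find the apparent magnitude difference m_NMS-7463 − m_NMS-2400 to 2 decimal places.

-0.35

L_NMS-7463/L_NMS-2400 = (0.750)²(2.80)⁴ = 34.57.
F_NMS-7463/F_NMS-2400 = (L_NMS-7463/L_NMS-2400)/(d_NMS-7463/d_NMS-2400)² = 34.57/25.00 = 1.383.
m_NMS-7463 − m_NMS-2400 = −2.5 log₁₀(1.383) = -0.35.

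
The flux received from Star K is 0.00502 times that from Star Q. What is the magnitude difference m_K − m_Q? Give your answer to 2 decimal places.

5.75

m_K − m_Q = −2.5 log₁₀(F_K/F_Q) = −2.5 log₁₀(0.00502) = −2.5 × (-2.299) = 5.748.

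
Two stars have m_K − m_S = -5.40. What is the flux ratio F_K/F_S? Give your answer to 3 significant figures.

145

F_K/F_S = 10^(−(m_K − m_S)/2.5) = 10^(5.40/2.5) = 10^2.160 = 144.5.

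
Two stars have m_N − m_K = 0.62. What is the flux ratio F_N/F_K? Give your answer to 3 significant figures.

0.565

F_N/F_K = 10^(−(m_N − m_K)/2.5) = 10^(-0.62/2.5) = 10^-0.248 = 0.5649.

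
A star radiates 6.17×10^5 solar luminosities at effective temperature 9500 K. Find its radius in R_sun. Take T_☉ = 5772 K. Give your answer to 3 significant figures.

R/R_☉ = √(L/L_☉) / (T/T_☉)² = √(6.17×10^5) / (1.646)²
       = 785.5 / 2.709 = 290.0.

290 R_sun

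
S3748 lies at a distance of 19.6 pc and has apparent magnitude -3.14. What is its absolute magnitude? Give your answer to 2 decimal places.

-4.60

M = m − 5 log₁₀(d/10 pc) = -3.14 − 5 log₁₀(19.6/10)
  = -3.14 − 5 × 0.292 = -3.14 − 1.46 = -4.60.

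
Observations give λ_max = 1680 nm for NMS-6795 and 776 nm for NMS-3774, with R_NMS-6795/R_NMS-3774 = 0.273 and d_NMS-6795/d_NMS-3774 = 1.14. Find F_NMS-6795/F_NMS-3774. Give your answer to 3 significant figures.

Wien's law: T_NMS-6795/T_NMS-3774 = λ_NMS-3774/λ_NMS-6795 = 776/1680 = 0.4619.
L_NMS-6795/L_NMS-3774 = (R_NMS-6795/R_NMS-3774)²(T_NMS-6795/T_NMS-3774)⁴ = (0.273)²(0.4619)⁴ = 0.003393.
F_NMS-6795/F_NMS-3774 = (L_NMS-6795/L_NMS-3774)/(d_NMS-6795/d_NMS-3774)² = 0.003393/(1.14)² = 0.002611.

0.00261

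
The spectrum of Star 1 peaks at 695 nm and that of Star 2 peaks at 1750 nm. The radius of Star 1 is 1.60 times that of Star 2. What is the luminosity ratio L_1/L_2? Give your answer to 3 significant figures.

Wien's law gives T ∝ 1/λ_max, so T_1/T_2 = λ_2/λ_1 = 1750/695 = 2.518.
Then L ∝ R²T⁴ gives L_1/L_2 = (1.60)² × (2.518)⁴ = 2.560 × 40.20 = 102.9.

103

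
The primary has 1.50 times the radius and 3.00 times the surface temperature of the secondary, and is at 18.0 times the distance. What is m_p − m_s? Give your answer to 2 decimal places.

L_p/L_s = (1.50)²(3.00)⁴ = 182.2.
F_p/F_s = (L_p/L_s)/(d_p/d_s)² = 182.2/324.0 = 0.5625.
m_p − m_s = −2.5 log₁₀(0.5625) = 0.62.

0.62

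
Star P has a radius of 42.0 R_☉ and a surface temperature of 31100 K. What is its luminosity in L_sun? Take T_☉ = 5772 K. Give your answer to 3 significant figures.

L/L_☉ = (R/R_☉)² (T/T_☉)⁴ = (42.0)² × (31100/5772)⁴
       = 1764 × (5.388)⁴ = 1764 × 842.8 = 1.487×10^6.

1.49×10^6 L_sun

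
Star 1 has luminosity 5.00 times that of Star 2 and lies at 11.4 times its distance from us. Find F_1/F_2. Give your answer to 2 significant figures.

F = L/(4πd²), so F_1/F_2 = (L_1/L_2) / (d_1/d_2)²
= 5.00 / (11.4)² = 5.00 / 130.0 = 0.03847.

0.038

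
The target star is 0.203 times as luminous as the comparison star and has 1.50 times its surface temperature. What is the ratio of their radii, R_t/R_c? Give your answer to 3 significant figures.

0.200

L ∝ R²T⁴ gives R ∝ √L / T², so
R_t/R_c = √(0.203) / (1.50)² = 0.4506 / 2.250 = 0.2002.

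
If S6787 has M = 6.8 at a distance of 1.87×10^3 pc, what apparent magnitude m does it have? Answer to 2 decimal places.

18.16

m = M + 5 log₁₀(d/10 pc) = 6.8 + 5 log₁₀(1.87×10^3/10)
  = 6.8 + 5 × 2.272 = 6.8 + 11.36 = 18.16.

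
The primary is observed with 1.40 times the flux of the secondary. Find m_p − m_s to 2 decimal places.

-0.37

m_p − m_s = −2.5 log₁₀(F_p/F_s) = −2.5 log₁₀(1.40) = −2.5 × (0.146) = -0.365.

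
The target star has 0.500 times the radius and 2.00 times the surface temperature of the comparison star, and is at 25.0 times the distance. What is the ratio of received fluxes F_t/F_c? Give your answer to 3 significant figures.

0.00640

L_t/L_c = (R_t/R_c)²(T_t/T_c)⁴ = (0.500)² × (2.00)⁴ = 4.000.
F_t/F_c = (L_t/L_c)/(d_t/d_c)² = 4.000 / (25.0)² = 0.006400.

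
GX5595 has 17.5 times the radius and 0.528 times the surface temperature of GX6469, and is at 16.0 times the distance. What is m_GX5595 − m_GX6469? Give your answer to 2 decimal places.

2.58

L_GX5595/L_GX6469 = (17.5)²(0.528)⁴ = 23.80.
F_GX5595/F_GX6469 = (L_GX5595/L_GX6469)/(d_GX5595/d_GX6469)² = 23.80/256.0 = 0.09298.
m_GX5595 − m_GX6469 = −2.5 log₁₀(0.09298) = 2.58.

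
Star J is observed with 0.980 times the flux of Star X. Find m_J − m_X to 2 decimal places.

0.02

m_J − m_X = −2.5 log₁₀(F_J/F_X) = −2.5 log₁₀(0.980) = −2.5 × (-0.009) = 0.022.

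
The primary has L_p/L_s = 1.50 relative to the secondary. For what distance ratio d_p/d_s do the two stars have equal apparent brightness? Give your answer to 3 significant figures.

1.22

Equal flux requires L_p/d_p² = L_s/d_s², so d_p/d_s = √(L_p/L_s)
= √(1.50) = 1.225.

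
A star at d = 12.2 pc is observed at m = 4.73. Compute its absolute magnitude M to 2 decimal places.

M = m − 5 log₁₀(d/10 pc) = 4.73 − 5 log₁₀(12.2/10)
  = 4.73 − 5 × 0.086 = 4.73 − 0.43 = 4.30.

4.30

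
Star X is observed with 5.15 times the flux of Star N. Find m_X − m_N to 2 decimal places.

-1.78

m_X − m_N = −2.5 log₁₀(F_X/F_N) = −2.5 log₁₀(5.15) = −2.5 × (0.712) = -1.780.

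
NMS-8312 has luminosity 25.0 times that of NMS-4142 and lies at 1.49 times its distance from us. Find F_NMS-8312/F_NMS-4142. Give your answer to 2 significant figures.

F = L/(4πd²), so F_NMS-8312/F_NMS-4142 = (L_NMS-8312/L_NMS-4142) / (d_NMS-8312/d_NMS-4142)²
= 25.0 / (1.49)² = 25.0 / 2.220 = 11.26.

11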